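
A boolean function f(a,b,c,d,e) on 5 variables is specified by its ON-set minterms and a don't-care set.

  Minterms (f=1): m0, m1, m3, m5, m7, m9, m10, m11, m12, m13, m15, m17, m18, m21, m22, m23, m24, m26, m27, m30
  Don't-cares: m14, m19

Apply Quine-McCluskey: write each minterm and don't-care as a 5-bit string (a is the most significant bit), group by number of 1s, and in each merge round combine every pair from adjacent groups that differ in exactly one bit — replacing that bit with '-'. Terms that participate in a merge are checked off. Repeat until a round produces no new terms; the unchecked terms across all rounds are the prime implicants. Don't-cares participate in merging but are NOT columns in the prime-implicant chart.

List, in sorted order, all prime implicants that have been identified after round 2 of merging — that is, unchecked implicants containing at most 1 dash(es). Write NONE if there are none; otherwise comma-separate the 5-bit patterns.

0000-, 110-0

size-2^0 implicants → 00000(✓)  00001(✓)  00011(✓)  00101(✓)  00111(✓)  01001(✓)  01010(✓)  01011(✓)  01100(✓)  01101(✓)  01110(✓)  01111(✓)  10001(✓)  10010(✓)  10011(✓)  10101(✓)  10110(✓)  10111(✓)  11000(✓)  11010(✓)  11011(✓)  11110(✓)
size-2^1 implicants → -0001(✓)  -0011(✓)  -0101(✓)  -0111(✓)  -1010(✓)  -1011(✓)  -1110(✓)  0-001(✓)  0-011(✓)  0-101(✓)  0-111(✓)  00-01(✓)  00-11(✓)  000-1(✓)  0000-  001-1(✓)  01-01(✓)  01-10(✓)  01-11(✓)  010-1(✓)  0101-(✓)  011-0(✓)  011-1(✓)  0110-(✓)  0111-(✓)  1-010(✓)  1-011(✓)  1-110(✓)  10-01(✓)  10-10(✓)  10-11(✓)  100-1(✓)  1001-(✓)  101-1(✓)  1011-(✓)  11-10(✓)  110-0  1101-(✓)
size-2^2 implicants → --011  -0-01(✓)  -0-11(✓)  -00-1(✓)  -01-1(✓)  -1-10  -101-  0--01(✓)  0--11(✓)  0-0-1(✓)  0-1-1(✓)  00--1(✓)  01--1(✓)  01-1-  011--  1--10  1-01-  10--1(✓)  10-1-
size-2^3 implicants → -0--1  0---1
Unchecked terms (primes): --011, -0--1, -1-10, -101-, 0---1, 0000-, 01-1-, 011--, 1--10, 1-01-, 10-1-, 110-0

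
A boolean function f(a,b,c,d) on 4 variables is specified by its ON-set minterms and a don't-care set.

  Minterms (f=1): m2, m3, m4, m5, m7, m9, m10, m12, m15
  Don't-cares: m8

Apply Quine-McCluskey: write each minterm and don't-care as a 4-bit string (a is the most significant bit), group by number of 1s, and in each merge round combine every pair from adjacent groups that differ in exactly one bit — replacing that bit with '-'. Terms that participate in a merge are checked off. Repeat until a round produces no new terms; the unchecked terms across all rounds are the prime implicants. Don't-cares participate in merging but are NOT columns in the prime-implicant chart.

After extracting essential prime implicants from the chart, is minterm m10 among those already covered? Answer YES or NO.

NO

size-2^0 implicants → 0010(✓)  0011(✓)  0100(✓)  0101(✓)  0111(✓)  1000(✓)  1001(✓)  1010(✓)  1100(✓)  1111(✓)
size-2^1 implicants → -010  -100  -111  0-11  001-  01-1  010-  1-00  10-0  100-
Unchecked terms (primes): -010, -100, -111, 0-11, 001-, 01-1, 010-, 1-00, 10-0, 100-
Minterm coverage:
  m2 ⊆ -010,001-
  m3 ⊆ 0-11,001-
  m4 ⊆ -100,010-
  m5 ⊆ 01-1,010-
  m7 ⊆ -111,0-11,01-1
  m9 ⊆ 100- [E]
  m10 ⊆ -010,10-0
  m12 ⊆ -100,1-00
  m15 ⊆ -111 [E]
E = {-111, 100-}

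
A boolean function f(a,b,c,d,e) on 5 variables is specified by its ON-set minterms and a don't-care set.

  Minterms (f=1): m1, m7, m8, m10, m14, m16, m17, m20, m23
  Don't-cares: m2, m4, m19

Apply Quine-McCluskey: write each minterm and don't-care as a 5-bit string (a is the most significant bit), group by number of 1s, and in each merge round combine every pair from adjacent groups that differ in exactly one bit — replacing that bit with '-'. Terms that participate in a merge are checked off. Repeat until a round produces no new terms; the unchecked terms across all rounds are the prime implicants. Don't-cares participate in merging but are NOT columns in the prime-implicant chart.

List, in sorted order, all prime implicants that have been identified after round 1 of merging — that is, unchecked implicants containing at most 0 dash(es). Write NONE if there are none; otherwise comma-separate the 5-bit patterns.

NONE

size-2^0 implicants → 00001(✓)  00010(✓)  00100(✓)  00111(✓)  01000(✓)  01010(✓)  01110(✓)  10000(✓)  10001(✓)  10011(✓)  10100(✓)  10111(✓)
size-2^1 implicants → -0001  -0100  -0111  0-010  01-10  010-0  10-00  10-11  100-1  1000-
Unchecked terms (primes): -0001, -0100, -0111, 0-010, 01-10, 010-0, 10-00, 10-11, 100-1, 1000-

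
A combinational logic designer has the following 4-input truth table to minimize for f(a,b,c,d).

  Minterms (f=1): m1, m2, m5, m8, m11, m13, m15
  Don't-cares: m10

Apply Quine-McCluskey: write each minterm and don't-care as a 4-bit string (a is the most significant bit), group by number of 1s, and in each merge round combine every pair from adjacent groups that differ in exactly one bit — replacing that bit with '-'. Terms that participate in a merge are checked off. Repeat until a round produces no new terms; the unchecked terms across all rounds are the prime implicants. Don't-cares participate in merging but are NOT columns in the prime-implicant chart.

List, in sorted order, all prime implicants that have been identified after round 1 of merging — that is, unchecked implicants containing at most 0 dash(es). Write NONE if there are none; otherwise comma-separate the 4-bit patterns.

size-2^0 implicants → 0001(✓)  0010(✓)  0101(✓)  1000(✓)  1010(✓)  1011(✓)  1101(✓)  1111(✓)
size-2^1 implicants → -010  -101  0-01  1-11  10-0  101-  11-1
Unchecked terms (primes): -010, -101, 0-01, 1-11, 10-0, 101-, 11-1

NONE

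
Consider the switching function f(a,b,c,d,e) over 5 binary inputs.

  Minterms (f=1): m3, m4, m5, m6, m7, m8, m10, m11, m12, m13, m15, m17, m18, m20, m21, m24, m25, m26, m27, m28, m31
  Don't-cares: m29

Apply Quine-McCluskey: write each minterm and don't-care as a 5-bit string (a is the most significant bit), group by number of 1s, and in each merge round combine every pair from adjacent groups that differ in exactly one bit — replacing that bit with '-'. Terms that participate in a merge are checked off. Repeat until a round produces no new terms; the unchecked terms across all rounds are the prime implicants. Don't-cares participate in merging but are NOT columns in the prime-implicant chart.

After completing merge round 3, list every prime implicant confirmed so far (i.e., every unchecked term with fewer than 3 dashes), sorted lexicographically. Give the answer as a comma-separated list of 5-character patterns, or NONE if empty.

Round 0: 00011✓ 00100✓ 00101✓ 00110✓ 00111✓ 01000✓ 01010✓ 01011✓ 01100✓ 01101✓ 01111✓ 10001✓ 10010✓ 10100✓ 10101✓ 11000✓ 11001✓ 11010✓ 11011✓ 11100✓ 11101✓ 11111✓
Round 1: -0100✓ -0101✓ -1000✓ -1010✓ -1011✓ -1100✓ -1101✓ -1111✓ 0-011✓ 0-100✓ 0-101✓ 0-111✓ 00-11✓ 001-0✓ 001-1✓ 0010-✓ 0011-✓ 01-00✓ 01-11✓ 010-0✓ 0101-✓ 011-1✓ 0110-✓ 1-001✓ 1-010 1-100✓ 1-101✓ 10-01✓ 1010-✓ 11-00✓ 11-01✓ 11-11✓ 110-0✓ 110-1✓ 1100-✓ 1101-✓ 111-1✓ 1110-✓
Round 2: --100✓ --101✓ -010-✓ -1-00 -1-11 -10-0 -101- -11-1 -110-✓ 0--11 0-1-1 0-10-✓ 001-- 1--01 1-10-✓ 11--1 11-0- 110--
Round 3: --10-
PIs = {--10-, -1-00, -1-11, -10-0, -101-, -11-1, 0--11, 0-1-1, 001--, 1--01, 1-010, 11--1, 11-0-, 110--}

-1-00, -1-11, -10-0, -101-, -11-1, 0--11, 0-1-1, 001--, 1--01, 1-010, 11--1, 11-0-, 110--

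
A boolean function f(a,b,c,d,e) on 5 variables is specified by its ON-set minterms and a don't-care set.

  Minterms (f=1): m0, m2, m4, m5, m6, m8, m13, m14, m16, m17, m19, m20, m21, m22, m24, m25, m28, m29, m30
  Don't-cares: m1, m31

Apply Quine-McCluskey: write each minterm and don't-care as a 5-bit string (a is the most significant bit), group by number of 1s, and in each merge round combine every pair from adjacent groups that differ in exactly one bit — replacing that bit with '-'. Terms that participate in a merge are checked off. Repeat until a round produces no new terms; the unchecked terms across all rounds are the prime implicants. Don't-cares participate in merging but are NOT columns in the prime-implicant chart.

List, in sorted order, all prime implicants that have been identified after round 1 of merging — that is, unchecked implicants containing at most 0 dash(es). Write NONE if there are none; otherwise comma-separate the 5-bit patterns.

NONE

Round 0: 00000✓ 00001✓ 00010✓ 00100✓ 00101✓ 00110✓ 01000✓ 01101✓ 01110✓ 10000✓ 10001✓ 10011✓ 10100✓ 10101✓ 10110✓ 11000✓ 11001✓ 11100✓ 11101✓ 11110✓ 11111✓
Round 1: -0000✓ -0001✓ -0100✓ -0101✓ -0110✓ -1000✓ -1101✓ -1110✓ 0-000✓ 0-101✓ 0-110✓ 00-00✓ 00-01✓ 00-10✓ 000-0✓ 0000-✓ 001-0✓ 0010-✓ 1-000✓ 1-001✓ 1-100✓ 1-101✓ 1-110✓ 10-00✓ 10-01✓ 100-1 1000-✓ 101-0✓ 1010-✓ 11-00✓ 11-01✓ 1100-✓ 111-0✓ 111-1✓ 1110-✓ 1111-✓
Round 2: --000 --101 --110 -0-00✓ -0-01✓ -000-✓ -01-0 -010-✓ 00--0 00-0-✓ 1--00✓ 1--01✓ 1-00-✓ 1-1-0 1-10-✓ 10-0-✓ 11-0-✓ 111--
Round 3: -0-0- 1--0-
PIs = {--000, --101, --110, -0-0-, -01-0, 00--0, 1--0-, 1-1-0, 100-1, 111--}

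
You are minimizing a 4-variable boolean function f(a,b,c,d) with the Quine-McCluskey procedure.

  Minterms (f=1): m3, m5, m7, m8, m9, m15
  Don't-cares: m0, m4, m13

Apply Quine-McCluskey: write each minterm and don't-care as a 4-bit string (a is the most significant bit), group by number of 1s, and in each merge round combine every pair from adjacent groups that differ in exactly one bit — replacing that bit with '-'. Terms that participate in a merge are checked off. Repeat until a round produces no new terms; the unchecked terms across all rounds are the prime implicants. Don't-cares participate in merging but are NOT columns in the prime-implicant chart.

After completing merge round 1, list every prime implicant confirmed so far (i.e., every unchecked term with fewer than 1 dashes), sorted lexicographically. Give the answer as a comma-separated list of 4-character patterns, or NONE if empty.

Round 0: 0000✓ 0011✓ 0100✓ 0101✓ 0111✓ 1000✓ 1001✓ 1101✓ 1111✓
Round 1: -000 -101✓ -111✓ 0-00 0-11 01-1✓ 010- 1-01 100- 11-1✓
Round 2: -1-1
PIs = {-000, -1-1, 0-00, 0-11, 010-, 1-01, 100-}

NONE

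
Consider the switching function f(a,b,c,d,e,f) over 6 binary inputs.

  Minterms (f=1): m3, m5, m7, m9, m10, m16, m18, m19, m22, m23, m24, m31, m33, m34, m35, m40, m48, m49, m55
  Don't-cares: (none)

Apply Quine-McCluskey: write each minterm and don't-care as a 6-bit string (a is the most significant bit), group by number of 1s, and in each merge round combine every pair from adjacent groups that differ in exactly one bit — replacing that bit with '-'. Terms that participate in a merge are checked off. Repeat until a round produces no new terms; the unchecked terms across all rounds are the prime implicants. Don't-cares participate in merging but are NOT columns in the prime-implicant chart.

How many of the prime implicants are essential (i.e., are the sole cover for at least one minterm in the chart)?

9

Round 0: 000011✓ 000101✓ 000111✓ 001001 001010 010000✓ 010010✓ 010011✓ 010110✓ 010111✓ 011000✓ 011111✓ 100001✓ 100010✓ 100011✓ 101000 110000✓ 110001✓ 110111✓
Round 1: -00011 -10000 -10111 0-0011✓ 0-0111✓ 000-11✓ 0001-1 01-000 01-111 010-10✓ 010-11✓ 0100-0 01001-✓ 01011-✓ 1-0001 1000-1 10001- 11000-
Round 2: 0-0-11 010-1-
PIs = {-00011, -10000, -10111, 0-0-11, 0001-1, 001001, 001010, 01-000, 01-111, 010-1-, 0100-0, 1-0001, 1000-1, 10001-, 101000, 11000-}
Coverage chart:
  m3: -00011,0-0-11
  m5: 0001-1 ←essential
  m7: 0-0-11,0001-1
  m9: 001001 ←essential
  m10: 001010 ←essential
  m16: -10000,01-000,0100-0
  m18: 010-1-,0100-0
  m19: 0-0-11,010-1-
  m22: 010-1- ←essential
  m23: -10111,0-0-11,01-111,010-1-
  m24: 01-000 ←essential
  m31: 01-111 ←essential
  m33: 1-0001,1000-1
  m34: 10001- ←essential
  m35: -00011,1000-1,10001-
  m40: 101000 ←essential
  m48: -10000,11000-
  m49: 1-0001,11000-
  m55: -10111 ←essential
Essential: -10111, 0001-1, 001001, 001010, 01-000, 01-111, 010-1-, 10001-, 101000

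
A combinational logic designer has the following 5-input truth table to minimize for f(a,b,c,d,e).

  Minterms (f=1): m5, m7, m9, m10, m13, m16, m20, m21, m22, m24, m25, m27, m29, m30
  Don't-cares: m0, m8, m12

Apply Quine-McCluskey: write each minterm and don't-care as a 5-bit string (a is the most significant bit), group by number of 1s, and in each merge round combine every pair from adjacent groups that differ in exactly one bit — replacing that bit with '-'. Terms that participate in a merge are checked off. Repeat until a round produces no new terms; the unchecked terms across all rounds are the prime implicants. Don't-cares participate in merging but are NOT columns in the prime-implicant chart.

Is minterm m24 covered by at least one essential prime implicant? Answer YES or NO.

NO

[col 0] 00000*, 00101*, 00111*, 01000*, 01001*, 01010*, 01100*, 01101*, 10000*, 10100*, 10101*, 10110*, 11000*, 11001*, 11011*, 11101*, 11110*
[col 1] -0000*, -0101*, -1000*, -1001*, -1101*, 0-000*, 0-101*, 001-1, 01-00*, 01-01*, 010-0, 0100-*, 0110-*, 1-000*, 1-101*, 1-110, 10-00, 101-0, 1010-, 11-01*, 110-1, 1100-*
[col 2] --000, --101, -1-01, -100-, 01-0-
Prime implicants: --000, --101, -1-01, -100-, 001-1, 01-0-, 010-0, 1-110, 10-00, 101-0, 1010-, 110-1
PI chart (minterm → PIs covering it):
  5 | --101,001-1
  7 | 001-1  (sole → essential)
  9 | -1-01,-100-,01-0-
  10 | 010-0  (sole → essential)
  13 | --101,-1-01,01-0-
  16 | --000,10-00
  20 | 10-00,101-0,1010-
  21 | --101,1010-
  22 | 1-110,101-0
  24 | --000,-100-
  25 | -1-01,-100-,110-1
  27 | 110-1  (sole → essential)
  29 | --101,-1-01
  30 | 1-110  (sole → essential)
Essential prime implicants: 001-1, 010-0, 1-110, 110-1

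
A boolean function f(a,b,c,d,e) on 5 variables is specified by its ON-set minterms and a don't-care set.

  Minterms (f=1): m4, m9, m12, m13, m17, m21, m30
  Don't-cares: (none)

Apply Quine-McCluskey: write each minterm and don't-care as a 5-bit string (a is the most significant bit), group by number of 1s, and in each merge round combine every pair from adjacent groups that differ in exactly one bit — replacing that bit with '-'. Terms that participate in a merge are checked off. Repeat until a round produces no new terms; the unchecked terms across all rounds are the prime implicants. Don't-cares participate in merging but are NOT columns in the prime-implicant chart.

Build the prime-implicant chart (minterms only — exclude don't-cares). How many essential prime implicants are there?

Round 0: 00100✓ 01001✓ 01100✓ 01101✓ 10001✓ 10101✓ 11110
Round 1: 0-100 01-01 0110- 10-01
PIs = {0-100, 01-01, 0110-, 10-01, 11110}
Coverage chart:
  m4: 0-100 ←essential
  m9: 01-01 ←essential
  m12: 0-100,0110-
  m13: 01-01,0110-
  m17: 10-01 ←essential
  m21: 10-01 ←essential
  m30: 11110 ←essential
Essential: 0-100, 01-01, 10-01, 11110

4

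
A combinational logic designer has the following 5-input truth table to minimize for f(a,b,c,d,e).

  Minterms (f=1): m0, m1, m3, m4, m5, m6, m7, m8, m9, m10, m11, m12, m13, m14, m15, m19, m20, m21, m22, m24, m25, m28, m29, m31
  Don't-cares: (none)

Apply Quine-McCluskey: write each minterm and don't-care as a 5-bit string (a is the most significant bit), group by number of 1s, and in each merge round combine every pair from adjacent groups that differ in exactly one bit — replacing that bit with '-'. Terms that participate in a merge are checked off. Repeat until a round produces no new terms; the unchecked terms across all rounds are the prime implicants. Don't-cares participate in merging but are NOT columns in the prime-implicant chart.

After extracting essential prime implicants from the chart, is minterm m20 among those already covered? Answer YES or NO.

YES

[col 0] 00000*, 00001*, 00011*, 00100*, 00101*, 00110*, 00111*, 01000*, 01001*, 01010*, 01011*, 01100*, 01101*, 01110*, 01111*, 10011*, 10100*, 10101*, 10110*, 11000*, 11001*, 11100*, 11101*, 11111*
[col 1] -0011, -0100*, -0101*, -0110*, -1000*, -1001*, -1100*, -1101*, -1111*, 0-000*, 0-001*, 0-011*, 0-100*, 0-101*, 0-110*, 0-111*, 00-00*, 00-01*, 00-11*, 000-1*, 0000-*, 001-0*, 001-1*, 0010-*, 0011-*, 01-00*, 01-01*, 01-10*, 01-11*, 010-0*, 010-1*, 0100-*, 0101-*, 011-0*, 011-1*, 0110-*, 0111-*, 1-100*, 1-101*, 101-0*, 1010-*, 11-00*, 11-01*, 1100-*, 111-1*, 1110-*
[col 2] --100*, --101*, -01-0, -010-*, -1-00*, -1-01*, -100-*, -11-1, -110-*, 0--00*, 0--01*, 0--11*, 0-0-1*, 0-00-*, 0-1-0*, 0-1-1*, 0-10-*, 0-11-*, 00--1*, 00-0-*, 001--*, 01--0*, 01--1*, 01-0-*, 01-1-*, 010--*, 011--*, 1-10-*, 11-0-*
[col 3] --10-, -1-0-, 0---1, 0--0-, 0-1--, 01---
Prime implicants: --10-, -0011, -01-0, -1-0-, -11-1, 0---1, 0--0-, 0-1--, 01---
PI chart (minterm → PIs covering it):
  0 | 0--0-  (sole → essential)
  1 | 0---1,0--0-
  3 | -0011,0---1
  4 | --10-,-01-0,0--0-,0-1--
  5 | --10-,0---1,0--0-,0-1--
  6 | -01-0,0-1--
  7 | 0---1,0-1--
  8 | -1-0-,0--0-,01---
  9 | -1-0-,0---1,0--0-,01---
  10 | 01---  (sole → essential)
  11 | 0---1,01---
  12 | --10-,-1-0-,0--0-,0-1--,01---
  13 | --10-,-1-0-,-11-1,0---1,0--0-,0-1--,01---
  14 | 0-1--,01---
  15 | -11-1,0---1,0-1--,01---
  19 | -0011  (sole → essential)
  20 | --10-,-01-0
  21 | --10-  (sole → essential)
  22 | -01-0  (sole → essential)
  24 | -1-0-  (sole → essential)
  25 | -1-0-  (sole → essential)
  28 | --10-,-1-0-
  29 | --10-,-1-0-,-11-1
  31 | -11-1  (sole → essential)
Essential prime implicants: --10-, -0011, -01-0, -1-0-, -11-1, 0--0-, 01---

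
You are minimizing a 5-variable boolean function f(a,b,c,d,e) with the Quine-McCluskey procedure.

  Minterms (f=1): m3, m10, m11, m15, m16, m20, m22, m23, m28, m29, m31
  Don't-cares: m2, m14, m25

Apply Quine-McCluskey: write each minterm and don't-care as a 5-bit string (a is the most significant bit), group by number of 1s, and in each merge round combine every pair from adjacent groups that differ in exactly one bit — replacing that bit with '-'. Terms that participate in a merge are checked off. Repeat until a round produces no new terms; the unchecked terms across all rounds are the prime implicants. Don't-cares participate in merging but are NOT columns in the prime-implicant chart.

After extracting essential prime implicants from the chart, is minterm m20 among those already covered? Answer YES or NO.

YES

size-2^0 implicants → 00010(✓)  00011(✓)  01010(✓)  01011(✓)  01110(✓)  01111(✓)  10000(✓)  10100(✓)  10110(✓)  10111(✓)  11001(✓)  11100(✓)  11101(✓)  11111(✓)
size-2^1 implicants → -1111  0-010(✓)  0-011(✓)  0001-(✓)  01-10(✓)  01-11(✓)  0101-(✓)  0111-(✓)  1-100  1-111  10-00  101-0  1011-  11-01  111-1  1110-
size-2^2 implicants → 0-01-  01-1-
Unchecked terms (primes): -1111, 0-01-, 01-1-, 1-100, 1-111, 10-00, 101-0, 1011-, 11-01, 111-1, 1110-
Minterm coverage:
  m3 ⊆ 0-01- [E]
  m10 ⊆ 0-01-,01-1-
  m11 ⊆ 0-01-,01-1-
  m15 ⊆ -1111,01-1-
  m16 ⊆ 10-00 [E]
  m20 ⊆ 1-100,10-00,101-0
  m22 ⊆ 101-0,1011-
  m23 ⊆ 1-111,1011-
  m28 ⊆ 1-100,1110-
  m29 ⊆ 11-01,111-1,1110-
  m31 ⊆ -1111,1-111,111-1
E = {0-01-, 10-00}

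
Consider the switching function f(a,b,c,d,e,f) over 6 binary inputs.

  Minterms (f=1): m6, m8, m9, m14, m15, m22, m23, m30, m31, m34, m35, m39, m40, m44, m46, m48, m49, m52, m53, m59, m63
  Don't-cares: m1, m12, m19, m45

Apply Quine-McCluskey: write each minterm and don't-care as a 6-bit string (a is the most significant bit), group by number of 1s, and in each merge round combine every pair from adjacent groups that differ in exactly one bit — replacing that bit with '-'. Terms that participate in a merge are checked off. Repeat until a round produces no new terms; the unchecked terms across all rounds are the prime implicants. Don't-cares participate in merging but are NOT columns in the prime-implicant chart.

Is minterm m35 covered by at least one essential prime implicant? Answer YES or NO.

YES

[col 0] 000001*, 000110*, 001000*, 001001*, 001100*, 001110*, 001111*, 010011*, 010110*, 010111*, 011110*, 011111*, 100010*, 100011*, 100111*, 101000*, 101100*, 101101*, 101110*, 110000*, 110001*, 110100*, 110101*, 111011*, 111111*
[col 1] -01000*, -01100*, -01110*, -11111, 0-0110*, 0-1110*, 0-1111*, 00-001, 00-110*, 001-00*, 00100-, 0011-0*, 00111-*, 01-110*, 01-111*, 010-11, 01011-*, 01111-*, 100-11, 10001-, 101-00*, 1011-0*, 10110-, 110-00*, 110-01*, 11000-*, 11010-*, 111-11
[col 2] -01-00, -011-0, 0--110, 0-111-, 01-11-, 110-0-
Prime implicants: -01-00, -011-0, -11111, 0--110, 0-111-, 00-001, 00100-, 01-11-, 010-11, 100-11, 10001-, 10110-, 110-0-, 111-11
PI chart (minterm → PIs covering it):
  6 | 0--110  (sole → essential)
  8 | -01-00,00100-
  9 | 00-001,00100-
  14 | -011-0,0--110,0-111-
  15 | 0-111-  (sole → essential)
  22 | 0--110,01-11-
  23 | 01-11-,010-11
  30 | 0--110,0-111-,01-11-
  31 | -11111,0-111-,01-11-
  34 | 10001-  (sole → essential)
  35 | 100-11,10001-
  39 | 100-11  (sole → essential)
  40 | -01-00  (sole → essential)
  44 | -01-00,-011-0,10110-
  46 | -011-0  (sole → essential)
  48 | 110-0-  (sole → essential)
  49 | 110-0-  (sole → essential)
  52 | 110-0-  (sole → essential)
  53 | 110-0-  (sole → essential)
  59 | 111-11  (sole → essential)
  63 | -11111,111-11
Essential prime implicants: -01-00, -011-0, 0--110, 0-111-, 100-11, 10001-, 110-0-, 111-11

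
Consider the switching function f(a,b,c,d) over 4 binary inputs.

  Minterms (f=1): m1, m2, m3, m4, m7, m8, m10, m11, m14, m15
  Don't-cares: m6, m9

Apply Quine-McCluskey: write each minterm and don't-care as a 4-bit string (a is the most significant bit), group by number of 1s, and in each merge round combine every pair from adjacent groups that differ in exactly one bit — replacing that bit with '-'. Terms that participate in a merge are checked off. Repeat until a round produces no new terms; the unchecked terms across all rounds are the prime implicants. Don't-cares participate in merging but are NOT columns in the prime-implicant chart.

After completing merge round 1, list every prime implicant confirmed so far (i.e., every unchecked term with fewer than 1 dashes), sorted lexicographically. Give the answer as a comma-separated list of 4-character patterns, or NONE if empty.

size-2^0 implicants → 0001(✓)  0010(✓)  0011(✓)  0100(✓)  0110(✓)  0111(✓)  1000(✓)  1001(✓)  1010(✓)  1011(✓)  1110(✓)  1111(✓)
size-2^1 implicants → -001(✓)  -010(✓)  -011(✓)  -110(✓)  -111(✓)  0-10(✓)  0-11(✓)  00-1(✓)  001-(✓)  01-0  011-(✓)  1-10(✓)  1-11(✓)  10-0(✓)  10-1(✓)  100-(✓)  101-(✓)  111-(✓)
size-2^2 implicants → --10(✓)  --11(✓)  -0-1  -01-(✓)  -11-(✓)  0-1-(✓)  1-1-(✓)  10--
size-2^3 implicants → --1-
Unchecked terms (primes): --1-, -0-1, 01-0, 10--

NONE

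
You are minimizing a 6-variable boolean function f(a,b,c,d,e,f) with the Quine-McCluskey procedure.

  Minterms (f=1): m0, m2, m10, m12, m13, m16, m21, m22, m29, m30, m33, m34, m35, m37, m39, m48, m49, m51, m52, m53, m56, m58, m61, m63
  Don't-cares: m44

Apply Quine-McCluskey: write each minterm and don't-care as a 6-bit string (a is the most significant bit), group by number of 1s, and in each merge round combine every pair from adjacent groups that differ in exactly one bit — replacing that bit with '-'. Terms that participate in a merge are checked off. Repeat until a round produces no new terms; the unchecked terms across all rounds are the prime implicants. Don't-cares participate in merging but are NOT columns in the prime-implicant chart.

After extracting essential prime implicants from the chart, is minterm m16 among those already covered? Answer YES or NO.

NO

size-2^0 implicants → 000000(✓)  000010(✓)  001010(✓)  001100(✓)  001101(✓)  010000(✓)  010101(✓)  010110(✓)  011101(✓)  011110(✓)  100001(✓)  100010(✓)  100011(✓)  100101(✓)  100111(✓)  101100(✓)  110000(✓)  110001(✓)  110011(✓)  110100(✓)  110101(✓)  111000(✓)  111010(✓)  111101(✓)  111111(✓)
size-2^1 implicants → -00010  -01100  -10000  -10101(✓)  -11101(✓)  0-0000  0-1101  00-010  0000-0  00110-  01-101(✓)  01-110  1-0001(✓)  1-0011(✓)  1-0101(✓)  100-01(✓)  100-11(✓)  1000-1(✓)  10001-  1001-1(✓)  11-000  11-101(✓)  110-00(✓)  110-01(✓)  1100-1(✓)  11000-(✓)  11010-(✓)  1110-0  1111-1
size-2^2 implicants → -1-101  1-0-01  1-00-1  100--1  110-0-
Unchecked terms (primes): -00010, -01100, -1-101, -10000, 0-0000, 0-1101, 00-010, 0000-0, 00110-, 01-110, 1-0-01, 1-00-1, 100--1, 10001-, 11-000, 110-0-, 1110-0, 1111-1
Minterm coverage:
  m0 ⊆ 0-0000,0000-0
  m2 ⊆ -00010,00-010,0000-0
  m10 ⊆ 00-010 [E]
  m12 ⊆ -01100,00110-
  m13 ⊆ 0-1101,00110-
  m16 ⊆ -10000,0-0000
  m21 ⊆ -1-101 [E]
  m22 ⊆ 01-110 [E]
  m29 ⊆ -1-101,0-1101
  m30 ⊆ 01-110 [E]
  m33 ⊆ 1-0-01,1-00-1,100--1
  m34 ⊆ -00010,10001-
  m35 ⊆ 1-00-1,100--1,10001-
  m37 ⊆ 1-0-01,100--1
  m39 ⊆ 100--1 [E]
  m48 ⊆ -10000,11-000,110-0-
  m49 ⊆ 1-0-01,1-00-1,110-0-
  m51 ⊆ 1-00-1 [E]
  m52 ⊆ 110-0- [E]
  m53 ⊆ -1-101,1-0-01,110-0-
  m56 ⊆ 11-000,1110-0
  m58 ⊆ 1110-0 [E]
  m61 ⊆ -1-101,1111-1
  m63 ⊆ 1111-1 [E]
E = {-1-101, 00-010, 01-110, 1-00-1, 100--1, 110-0-, 1110-0, 1111-1}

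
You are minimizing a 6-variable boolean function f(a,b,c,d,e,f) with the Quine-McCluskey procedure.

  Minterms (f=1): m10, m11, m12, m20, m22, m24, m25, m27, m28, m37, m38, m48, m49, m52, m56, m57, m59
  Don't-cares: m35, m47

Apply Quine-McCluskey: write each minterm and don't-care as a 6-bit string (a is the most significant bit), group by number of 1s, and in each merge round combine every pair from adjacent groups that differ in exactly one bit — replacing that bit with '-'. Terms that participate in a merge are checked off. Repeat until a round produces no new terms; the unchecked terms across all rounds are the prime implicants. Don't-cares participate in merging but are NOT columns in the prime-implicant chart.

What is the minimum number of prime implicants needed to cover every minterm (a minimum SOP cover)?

[col 0] 001010*, 001011*, 001100*, 010100*, 010110*, 011000*, 011001*, 011011*, 011100*, 100011, 100101, 100110, 101111, 110000*, 110001*, 110100*, 111000*, 111001*, 111011*
[col 1] -10100, -11000*, -11001*, -11011*, 0-1011, 0-1100, 00101-, 01-100, 0101-0, 011-00, 0110-1*, 01100-*, 11-000*, 11-001*, 110-00, 11000-*, 1110-1*, 11100-*
[col 2] -110-1, -1100-, 11-00-
Prime implicants: -10100, -110-1, -1100-, 0-1011, 0-1100, 00101-, 01-100, 0101-0, 011-00, 100011, 100101, 100110, 101111, 11-00-, 110-00
PI chart (minterm → PIs covering it):
  10 | 00101-  (sole → essential)
  11 | 0-1011,00101-
  12 | 0-1100  (sole → essential)
  20 | -10100,01-100,0101-0
  22 | 0101-0  (sole → essential)
  24 | -1100-,011-00
  25 | -110-1,-1100-
  27 | -110-1,0-1011
  28 | 0-1100,01-100,011-00
  37 | 100101  (sole → essential)
  38 | 100110  (sole → essential)
  48 | 11-00-,110-00
  49 | 11-00-  (sole → essential)
  52 | -10100,110-00
  56 | -1100-,11-00-
  57 | -110-1,-1100-,11-00-
  59 | -110-1  (sole → essential)
Essential prime implicants: -110-1, 0-1100, 00101-, 0101-0, 100101, 100110, 11-00-
Petrick residual → -10100, -1100-
Minimum SOP uses 9 PIs: bc'de'f' + bcd'f + bcd'e' + a'cde'f' + a'b'cd'e + a'bc'df' + ab'c'de'f + ab'c'def' + abd'e'

9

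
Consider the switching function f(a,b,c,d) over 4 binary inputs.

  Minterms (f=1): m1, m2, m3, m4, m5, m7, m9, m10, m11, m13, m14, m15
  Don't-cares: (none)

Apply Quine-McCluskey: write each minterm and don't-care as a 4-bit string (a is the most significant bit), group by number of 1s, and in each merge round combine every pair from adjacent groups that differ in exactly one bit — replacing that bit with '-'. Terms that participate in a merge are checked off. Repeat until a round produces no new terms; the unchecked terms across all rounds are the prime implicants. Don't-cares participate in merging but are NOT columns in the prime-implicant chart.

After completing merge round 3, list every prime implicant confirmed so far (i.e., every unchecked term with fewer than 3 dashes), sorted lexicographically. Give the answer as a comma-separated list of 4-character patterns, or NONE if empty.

[col 0] 0001*, 0010*, 0011*, 0100*, 0101*, 0111*, 1001*, 1010*, 1011*, 1101*, 1110*, 1111*
[col 1] -001*, -010*, -011*, -101*, -111*, 0-01*, 0-11*, 00-1*, 001-*, 01-1*, 010-, 1-01*, 1-10*, 1-11*, 10-1*, 101-*, 11-1*, 111-*
[col 2] --01*, --11*, -0-1*, -01-, -1-1*, 0--1*, 1--1*, 1-1-
[col 3] ---1
Prime implicants: ---1, -01-, 010-, 1-1-

-01-, 010-, 1-1-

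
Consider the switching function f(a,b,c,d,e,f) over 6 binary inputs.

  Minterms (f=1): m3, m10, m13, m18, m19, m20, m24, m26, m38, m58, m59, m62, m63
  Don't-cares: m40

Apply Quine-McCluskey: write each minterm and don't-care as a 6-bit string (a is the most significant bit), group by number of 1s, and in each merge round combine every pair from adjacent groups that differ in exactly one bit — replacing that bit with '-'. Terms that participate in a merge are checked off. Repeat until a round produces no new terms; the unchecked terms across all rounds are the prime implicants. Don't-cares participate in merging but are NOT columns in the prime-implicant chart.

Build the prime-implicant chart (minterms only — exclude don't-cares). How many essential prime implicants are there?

[col 0] 000011*, 001010*, 001101, 010010*, 010011*, 010100, 011000*, 011010*, 100110, 101000, 111010*, 111011*, 111110*, 111111*
[col 1] -11010, 0-0011, 0-1010, 01-010, 01001-, 0110-0, 111-10*, 111-11*, 11101-*, 11111-*
[col 2] 111-1-
Prime implicants: -11010, 0-0011, 0-1010, 001101, 01-010, 01001-, 010100, 0110-0, 100110, 101000, 111-1-
PI chart (minterm → PIs covering it):
  3 | 0-0011  (sole → essential)
  10 | 0-1010  (sole → essential)
  13 | 001101  (sole → essential)
  18 | 01-010,01001-
  19 | 0-0011,01001-
  20 | 010100  (sole → essential)
  24 | 0110-0  (sole → essential)
  26 | -11010,0-1010,01-010,0110-0
  38 | 100110  (sole → essential)
  58 | -11010,111-1-
  59 | 111-1-  (sole → essential)
  62 | 111-1-  (sole → essential)
  63 | 111-1-  (sole → essential)
Essential prime implicants: 0-0011, 0-1010, 001101, 010100, 0110-0, 100110, 111-1-

7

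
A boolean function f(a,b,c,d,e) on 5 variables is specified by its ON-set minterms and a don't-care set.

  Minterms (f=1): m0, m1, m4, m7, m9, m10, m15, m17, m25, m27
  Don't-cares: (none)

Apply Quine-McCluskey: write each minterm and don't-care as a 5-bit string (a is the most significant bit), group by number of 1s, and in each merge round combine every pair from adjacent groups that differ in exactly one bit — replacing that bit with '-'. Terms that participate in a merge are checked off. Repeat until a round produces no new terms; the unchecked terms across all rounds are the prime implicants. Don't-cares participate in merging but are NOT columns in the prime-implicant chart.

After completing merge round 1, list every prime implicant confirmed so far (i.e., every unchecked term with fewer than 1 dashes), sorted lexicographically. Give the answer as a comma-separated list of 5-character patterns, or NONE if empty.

01010

[col 0] 00000*, 00001*, 00100*, 00111*, 01001*, 01010, 01111*, 10001*, 11001*, 11011*
[col 1] -0001*, -1001*, 0-001*, 0-111, 00-00, 0000-, 1-001*, 110-1
[col 2] --001
Prime implicants: --001, 0-111, 00-00, 0000-, 01010, 110-1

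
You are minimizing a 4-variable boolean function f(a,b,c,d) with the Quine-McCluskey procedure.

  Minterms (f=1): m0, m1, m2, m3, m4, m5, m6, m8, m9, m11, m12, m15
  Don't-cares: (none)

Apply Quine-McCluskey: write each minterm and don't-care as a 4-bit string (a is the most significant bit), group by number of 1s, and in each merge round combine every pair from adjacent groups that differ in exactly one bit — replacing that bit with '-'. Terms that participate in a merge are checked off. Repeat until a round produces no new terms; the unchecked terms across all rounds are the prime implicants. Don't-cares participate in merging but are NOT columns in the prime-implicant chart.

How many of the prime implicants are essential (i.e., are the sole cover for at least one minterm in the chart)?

Round 0: 0000✓ 0001✓ 0010✓ 0011✓ 0100✓ 0101✓ 0110✓ 1000✓ 1001✓ 1011✓ 1100✓ 1111✓
Round 1: -000✓ -001✓ -011✓ -100✓ 0-00✓ 0-01✓ 0-10✓ 00-0✓ 00-1✓ 000-✓ 001-✓ 01-0✓ 010-✓ 1-00✓ 1-11 10-1✓ 100-✓
Round 2: --00 -0-1 -00- 0--0 0-0- 00--
PIs = {--00, -0-1, -00-, 0--0, 0-0-, 00--, 1-11}
Coverage chart:
  m0: --00,-00-,0--0,0-0-,00--
  m1: -0-1,-00-,0-0-,00--
  m2: 0--0,00--
  m3: -0-1,00--
  m4: --00,0--0,0-0-
  m5: 0-0- ←essential
  m6: 0--0 ←essential
  m8: --00,-00-
  m9: -0-1,-00-
  m11: -0-1,1-11
  m12: --00 ←essential
  m15: 1-11 ←essential
Essential: --00, 0--0, 0-0-, 1-11

4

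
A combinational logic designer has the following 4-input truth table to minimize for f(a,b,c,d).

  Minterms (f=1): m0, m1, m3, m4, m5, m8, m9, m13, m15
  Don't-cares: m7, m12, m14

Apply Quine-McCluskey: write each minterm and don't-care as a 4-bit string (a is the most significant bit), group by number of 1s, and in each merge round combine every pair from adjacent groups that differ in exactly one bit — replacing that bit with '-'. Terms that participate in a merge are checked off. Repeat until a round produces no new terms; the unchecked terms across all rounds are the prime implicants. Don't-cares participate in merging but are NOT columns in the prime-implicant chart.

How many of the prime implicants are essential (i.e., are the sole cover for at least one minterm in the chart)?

2

size-2^0 implicants → 0000(✓)  0001(✓)  0011(✓)  0100(✓)  0101(✓)  0111(✓)  1000(✓)  1001(✓)  1100(✓)  1101(✓)  1110(✓)  1111(✓)
size-2^1 implicants → -000(✓)  -001(✓)  -100(✓)  -101(✓)  -111(✓)  0-00(✓)  0-01(✓)  0-11(✓)  00-1(✓)  000-(✓)  01-1(✓)  010-(✓)  1-00(✓)  1-01(✓)  100-(✓)  11-0(✓)  11-1(✓)  110-(✓)  111-(✓)
size-2^2 implicants → --00(✓)  --01(✓)  -00-(✓)  -1-1  -10-(✓)  0--1  0-0-(✓)  1-0-(✓)  11--
size-2^3 implicants → --0-
Unchecked terms (primes): --0-, -1-1, 0--1, 11--
Minterm coverage:
  m0 ⊆ --0- [E]
  m1 ⊆ --0-,0--1
  m3 ⊆ 0--1 [E]
  m4 ⊆ --0- [E]
  m5 ⊆ --0-,-1-1,0--1
  m8 ⊆ --0- [E]
  m9 ⊆ --0- [E]
  m13 ⊆ --0-,-1-1,11--
  m15 ⊆ -1-1,11--
E = {--0-, 0--1}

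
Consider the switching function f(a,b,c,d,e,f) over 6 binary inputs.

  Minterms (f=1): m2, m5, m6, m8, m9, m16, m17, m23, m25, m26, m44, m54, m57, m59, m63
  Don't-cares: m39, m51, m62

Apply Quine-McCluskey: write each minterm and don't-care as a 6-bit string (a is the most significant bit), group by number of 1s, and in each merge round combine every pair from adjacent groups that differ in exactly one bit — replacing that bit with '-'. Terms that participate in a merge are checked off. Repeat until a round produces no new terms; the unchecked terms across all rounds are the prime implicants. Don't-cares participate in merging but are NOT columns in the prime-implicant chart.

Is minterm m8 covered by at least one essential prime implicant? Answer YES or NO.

YES

[col 0] 000010*, 000101, 000110*, 001000*, 001001*, 010000*, 010001*, 010111, 011001*, 011010, 100111, 101100, 110011*, 110110*, 111001*, 111011*, 111110*, 111111*
[col 1] -11001, 0-1001, 000-10, 00100-, 01-001, 01000-, 11-011, 11-110, 111-11, 1110-1, 11111-
Prime implicants: -11001, 0-1001, 000-10, 000101, 00100-, 01-001, 01000-, 010111, 011010, 100111, 101100, 11-011, 11-110, 111-11, 1110-1, 11111-
PI chart (minterm → PIs covering it):
  2 | 000-10  (sole → essential)
  5 | 000101  (sole → essential)
  6 | 000-10  (sole → essential)
  8 | 00100-  (sole → essential)
  9 | 0-1001,00100-
  16 | 01000-  (sole → essential)
  17 | 01-001,01000-
  23 | 010111  (sole → essential)
  25 | -11001,0-1001,01-001
  26 | 011010  (sole → essential)
  44 | 101100  (sole → essential)
  54 | 11-110  (sole → essential)
  57 | -11001,1110-1
  59 | 11-011,111-11,1110-1
  63 | 111-11,11111-
Essential prime implicants: 000-10, 000101, 00100-, 01000-, 010111, 011010, 101100, 11-110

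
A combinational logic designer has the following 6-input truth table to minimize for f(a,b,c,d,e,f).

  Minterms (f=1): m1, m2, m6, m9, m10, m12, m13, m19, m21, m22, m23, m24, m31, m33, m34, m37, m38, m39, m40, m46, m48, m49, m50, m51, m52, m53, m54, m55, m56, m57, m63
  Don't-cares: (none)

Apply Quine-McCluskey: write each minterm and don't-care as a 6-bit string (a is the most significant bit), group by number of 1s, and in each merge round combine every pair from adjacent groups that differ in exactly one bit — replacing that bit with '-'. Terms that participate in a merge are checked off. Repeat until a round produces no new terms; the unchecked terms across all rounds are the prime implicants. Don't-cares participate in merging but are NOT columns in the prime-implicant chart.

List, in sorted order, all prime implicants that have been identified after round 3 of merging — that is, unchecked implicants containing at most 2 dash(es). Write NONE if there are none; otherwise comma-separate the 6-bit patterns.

--0110, -00-10, -00001, -1-111, -10-11, -101-1, -1011-, -11000, 00-001, 00-010, 001-01, 00110-, 1-0-01, 1-0-10, 1-01-1, 1-011-, 1-1000, 10-110, 11-00-

size-2^0 implicants → 000001(✓)  000010(✓)  000110(✓)  001001(✓)  001010(✓)  001100(✓)  001101(✓)  010011(✓)  010101(✓)  010110(✓)  010111(✓)  011000(✓)  011111(✓)  100001(✓)  100010(✓)  100101(✓)  100110(✓)  100111(✓)  101000(✓)  101110(✓)  110000(✓)  110001(✓)  110010(✓)  110011(✓)  110100(✓)  110101(✓)  110110(✓)  110111(✓)  111000(✓)  111001(✓)  111111(✓)
size-2^1 implicants → -00001  -00010(✓)  -00110(✓)  -10011(✓)  -10101(✓)  -10110(✓)  -10111(✓)  -11000  -11111(✓)  0-0110(✓)  00-001  00-010  000-10(✓)  001-01  00110-  01-111(✓)  010-11(✓)  0101-1(✓)  01011-(✓)  1-0001(✓)  1-0010(✓)  1-0101(✓)  1-0110(✓)  1-0111(✓)  1-1000  10-110  100-01(✓)  100-10(✓)  1001-1(✓)  10011-(✓)  11-000(✓)  11-001(✓)  11-111(✓)  110-00(✓)  110-01(✓)  110-10(✓)  110-11(✓)  1100-0(✓)  1100-1(✓)  11000-(✓)  11001-(✓)  1101-0(✓)  1101-1(✓)  11010-(✓)  11011-(✓)  11100-(✓)
size-2^2 implicants → --0110  -00-10  -1-111  -10-11  -101-1  -1011-  1-0-01  1-0-10  1-01-1  1-011-  11-00-  110--0(✓)  110--1(✓)  110-0-(✓)  110-1-(✓)  1100--(✓)  1101--(✓)
size-2^3 implicants → 110---
Unchecked terms (primes): --0110, -00-10, -00001, -1-111, -10-11, -101-1, -1011-, -11000, 00-001, 00-010, 001-01, 00110-, 1-0-01, 1-0-10, 1-01-1, 1-011-, 1-1000, 10-110, 11-00-, 110---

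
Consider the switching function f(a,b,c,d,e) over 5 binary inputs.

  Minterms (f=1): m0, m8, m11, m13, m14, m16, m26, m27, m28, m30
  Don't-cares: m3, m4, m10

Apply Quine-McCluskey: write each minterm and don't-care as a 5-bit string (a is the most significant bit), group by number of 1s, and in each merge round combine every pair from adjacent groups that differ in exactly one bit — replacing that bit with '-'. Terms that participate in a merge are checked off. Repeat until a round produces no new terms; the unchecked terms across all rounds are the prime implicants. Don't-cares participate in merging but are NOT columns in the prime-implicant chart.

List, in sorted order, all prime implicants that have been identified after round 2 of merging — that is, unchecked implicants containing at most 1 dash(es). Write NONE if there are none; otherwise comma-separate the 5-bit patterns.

[col 0] 00000*, 00011*, 00100*, 01000*, 01010*, 01011*, 01101, 01110*, 10000*, 11010*, 11011*, 11100*, 11110*
[col 1] -0000, -1010*, -1011*, -1110*, 0-000, 0-011, 00-00, 01-10*, 010-0, 0101-*, 11-10*, 1101-*, 111-0
[col 2] -1-10, -101-
Prime implicants: -0000, -1-10, -101-, 0-000, 0-011, 00-00, 010-0, 01101, 111-0

-0000, 0-000, 0-011, 00-00, 010-0, 01101, 111-0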